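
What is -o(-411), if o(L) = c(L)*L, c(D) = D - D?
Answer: 0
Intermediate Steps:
c(D) = 0
o(L) = 0 (o(L) = 0*L = 0)
-o(-411) = -1*0 = 0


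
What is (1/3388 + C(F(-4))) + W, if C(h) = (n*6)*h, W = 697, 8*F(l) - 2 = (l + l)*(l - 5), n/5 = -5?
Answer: -2339413/3388 ≈ -690.50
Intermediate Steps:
n = -25 (n = 5*(-5) = -25)
F(l) = ¼ + l*(-5 + l)/4 (F(l) = ¼ + ((l + l)*(l - 5))/8 = ¼ + ((2*l)*(-5 + l))/8 = ¼ + (2*l*(-5 + l))/8 = ¼ + l*(-5 + l)/4)
C(h) = -150*h (C(h) = (-25*6)*h = -150*h)
(1/3388 + C(F(-4))) + W = (1/3388 - 150*(¼ - 5/4*(-4) + (¼)*(-4)²)) + 697 = (1/3388 - 150*(¼ + 5 + (¼)*16)) + 697 = (1/3388 - 150*(¼ + 5 + 4)) + 697 = (1/3388 - 150*37/4) + 697 = (1/3388 - 2775/2) + 697 = -4700849/3388 + 697 = -2339413/3388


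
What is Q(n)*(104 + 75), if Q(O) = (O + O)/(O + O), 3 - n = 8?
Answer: 179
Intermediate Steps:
n = -5 (n = 3 - 1*8 = 3 - 8 = -5)
Q(O) = 1 (Q(O) = (2*O)/((2*O)) = (2*O)*(1/(2*O)) = 1)
Q(n)*(104 + 75) = 1*(104 + 75) = 1*179 = 179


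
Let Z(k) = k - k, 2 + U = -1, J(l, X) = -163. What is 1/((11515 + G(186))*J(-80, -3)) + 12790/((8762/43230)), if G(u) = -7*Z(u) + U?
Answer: 518757238463219/8220753736 ≈ 63103.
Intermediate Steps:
U = -3 (U = -2 - 1 = -3)
Z(k) = 0
G(u) = -3 (G(u) = -7*0 - 3 = 0 - 3 = -3)
1/((11515 + G(186))*J(-80, -3)) + 12790/((8762/43230)) = 1/((11515 - 3)*(-163)) + 12790/((8762/43230)) = -1/163/11512 + 12790/((8762*(1/43230))) = (1/11512)*(-1/163) + 12790/(4381/21615) = -1/1876456 + 12790*(21615/4381) = -1/1876456 + 276455850/4381 = 518757238463219/8220753736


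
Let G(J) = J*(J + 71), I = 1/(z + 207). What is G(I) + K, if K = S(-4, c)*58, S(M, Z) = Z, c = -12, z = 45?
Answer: -44180891/63504 ≈ -695.72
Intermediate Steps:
I = 1/252 (I = 1/(45 + 207) = 1/252 ≈ 0.0039683)
G(J) = J*(71 + J)
K = -696 (K = -12*58 = -696)
G(I) + K = (71 + 1/252)/252 - 696 = (1/252)*(17893/252) - 696 = 17893/63504 - 696 = -44180891/63504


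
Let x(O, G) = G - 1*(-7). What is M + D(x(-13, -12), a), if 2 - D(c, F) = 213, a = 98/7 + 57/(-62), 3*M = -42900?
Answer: -14511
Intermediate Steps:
M = -14300 (M = (⅓)*(-42900) = -14300)
x(O, G) = 7 + G (x(O, G) = G + 7 = 7 + G)
a = 811/62 (a = 98*(⅐) + 57*(-1/62) = 14 - 57/62 = 811/62 ≈ 13.081)
D(c, F) = -211 (D(c, F) = 2 - 1*213 = 2 - 213 = -211)
M + D(x(-13, -12), a) = -14300 - 211 = -14511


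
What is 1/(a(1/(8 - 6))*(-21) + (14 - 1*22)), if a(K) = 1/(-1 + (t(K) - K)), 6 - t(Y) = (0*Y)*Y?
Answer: -3/38 ≈ -0.078947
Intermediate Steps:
t(Y) = 6 (t(Y) = 6 - 0*Y*Y = 6 - 0*Y = 6 - 1*0 = 6 + 0 = 6)
a(K) = 1/(5 - K) (a(K) = 1/(-1 + (6 - K)) = 1/(5 - K))
1/(a(1/(8 - 6))*(-21) + (14 - 1*22)) = 1/(-1/(-5 + 1/(8 - 6))*(-21) + (14 - 1*22)) = 1/(-1/(-5 + 1/2)*(-21) + (14 - 22)) = 1/(-1/(-5 + ½)*(-21) - 8) = 1/(-1/(-9/2)*(-21) - 8) = 1/(-1*(-2/9)*(-21) - 8) = 1/((2/9)*(-21) - 8) = 1/(-14/3 - 8) = 1/(-38/3) = -3/38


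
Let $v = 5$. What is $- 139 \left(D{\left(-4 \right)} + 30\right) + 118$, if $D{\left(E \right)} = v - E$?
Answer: $-5303$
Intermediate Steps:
$D{\left(E \right)} = 5 - E$
$- 139 \left(D{\left(-4 \right)} + 30\right) + 118 = - 139 \left(\left(5 - -4\right) + 30\right) + 118 = - 139 \left(\left(5 + 4\right) + 30\right) + 118 = - 139 \left(9 + 30\right) + 118 = \left(-139\right) 39 + 118 = -5421 + 118 = -5303$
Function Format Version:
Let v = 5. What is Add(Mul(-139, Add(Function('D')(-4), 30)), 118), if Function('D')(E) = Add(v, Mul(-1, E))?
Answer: -5303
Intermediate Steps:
Function('D')(E) = Add(5, Mul(-1, E))
Add(Mul(-139, Add(Function('D')(-4), 30)), 118) = Add(Mul(-139, Add(Add(5, Mul(-1, -4)), 30)), 118) = Add(Mul(-139, Add(Add(5, 4), 30)), 118) = Add(Mul(-139, Add(9, 30)), 118) = Add(Mul(-139, 39), 118) = Add(-5421, 118) = -5303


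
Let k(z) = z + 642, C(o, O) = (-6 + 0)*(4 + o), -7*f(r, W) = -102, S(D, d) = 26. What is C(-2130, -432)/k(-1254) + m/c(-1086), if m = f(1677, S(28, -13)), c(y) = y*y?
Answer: -487548913/23391354 ≈ -20.843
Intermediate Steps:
c(y) = y²
f(r, W) = 102/7 (f(r, W) = -⅐*(-102) = 102/7)
C(o, O) = -24 - 6*o (C(o, O) = -6*(4 + o) = -24 - 6*o)
m = 102/7 ≈ 14.571
k(z) = 642 + z
C(-2130, -432)/k(-1254) + m/c(-1086) = (-24 - 6*(-2130))/(642 - 1254) + 102/(7*((-1086)²)) = (-24 + 12780)/(-612) + (102/7)/1179396 = 12756*(-1/612) + (102/7)*(1/1179396) = -1063/51 + 17/1375962 = -487548913/23391354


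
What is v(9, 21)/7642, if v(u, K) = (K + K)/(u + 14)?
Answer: 21/87883 ≈ 0.00023895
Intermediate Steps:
v(u, K) = 2*K/(14 + u) (v(u, K) = (2*K)/(14 + u) = 2*K/(14 + u))
v(9, 21)/7642 = (2*21/(14 + 9))/7642 = (2*21/23)*(1/7642) = (2*21*(1/23))*(1/7642) = (42/23)*(1/7642) = 21/87883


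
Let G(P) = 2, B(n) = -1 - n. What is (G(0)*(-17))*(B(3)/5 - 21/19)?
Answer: 6154/95 ≈ 64.779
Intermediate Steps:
(G(0)*(-17))*(B(3)/5 - 21/19) = (2*(-17))*((-1 - 1*3)/5 - 21/19) = -34*((-1 - 3)*(⅕) - 21*1/19) = -34*(-4*⅕ - 21/19) = -34*(-⅘ - 21/19) = -34*(-181/95) = 6154/95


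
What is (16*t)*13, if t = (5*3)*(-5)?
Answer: -15600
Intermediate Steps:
t = -75 (t = 15*(-5) = -75)
(16*t)*13 = (16*(-75))*13 = -1200*13 = -15600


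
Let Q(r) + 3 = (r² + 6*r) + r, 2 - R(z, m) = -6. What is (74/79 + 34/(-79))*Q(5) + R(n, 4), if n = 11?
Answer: 2912/79 ≈ 36.861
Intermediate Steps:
R(z, m) = 8 (R(z, m) = 2 - 1*(-6) = 2 + 6 = 8)
Q(r) = -3 + r² + 7*r (Q(r) = -3 + ((r² + 6*r) + r) = -3 + (r² + 7*r) = -3 + r² + 7*r)
(74/79 + 34/(-79))*Q(5) + R(n, 4) = (74/79 + 34/(-79))*(-3 + 5² + 7*5) + 8 = (74*(1/79) + 34*(-1/79))*(-3 + 25 + 35) + 8 = (74/79 - 34/79)*57 + 8 = (40/79)*57 + 8 = 2280/79 + 8 = 2912/79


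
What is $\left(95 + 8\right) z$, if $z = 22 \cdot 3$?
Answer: $6798$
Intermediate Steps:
$z = 66$
$\left(95 + 8\right) z = \left(95 + 8\right) 66 = 103 \cdot 66 = 6798$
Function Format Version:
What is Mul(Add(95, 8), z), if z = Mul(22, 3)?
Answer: 6798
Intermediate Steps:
z = 66
Mul(Add(95, 8), z) = Mul(Add(95, 8), 66) = Mul(103, 66) = 6798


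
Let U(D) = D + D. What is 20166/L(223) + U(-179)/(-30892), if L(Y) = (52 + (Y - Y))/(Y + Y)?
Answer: 34730472341/200798 ≈ 1.7296e+5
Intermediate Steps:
U(D) = 2*D
L(Y) = 26/Y (L(Y) = (52 + 0)/((2*Y)) = 52*(1/(2*Y)) = 26/Y)
20166/L(223) + U(-179)/(-30892) = 20166/((26/223)) + (2*(-179))/(-30892) = 20166/((26*(1/223))) - 358*(-1/30892) = 20166/(26/223) + 179/15446 = 20166*(223/26) + 179/15446 = 2248509/13 + 179/15446 = 34730472341/200798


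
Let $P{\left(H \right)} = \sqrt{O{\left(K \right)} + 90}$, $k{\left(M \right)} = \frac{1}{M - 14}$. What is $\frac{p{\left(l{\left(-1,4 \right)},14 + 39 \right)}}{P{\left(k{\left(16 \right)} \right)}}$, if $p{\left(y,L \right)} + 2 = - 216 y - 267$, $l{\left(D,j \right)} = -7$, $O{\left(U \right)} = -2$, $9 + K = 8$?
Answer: $\frac{113 \sqrt{22}}{4} \approx 132.5$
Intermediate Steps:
$K = -1$ ($K = -9 + 8 = -1$)
$k{\left(M \right)} = \frac{1}{-14 + M}$
$p{\left(y,L \right)} = -269 - 216 y$ ($p{\left(y,L \right)} = -2 - \left(267 + 216 y\right) = -269 - 216 y$)
$P{\left(H \right)} = 2 \sqrt{22}$ ($P{\left(H \right)} = \sqrt{-2 + 90} = \sqrt{88} = 2 \sqrt{22}$)
$\frac{p{\left(l{\left(-1,4 \right)},14 + 39 \right)}}{P{\left(k{\left(16 \right)} \right)}} = \frac{-269 - -1512}{2 \sqrt{22}} = \left(-269 + 1512\right) \frac{\sqrt{22}}{44} = 1243 \frac{\sqrt{22}}{44} = \frac{113 \sqrt{22}}{4}$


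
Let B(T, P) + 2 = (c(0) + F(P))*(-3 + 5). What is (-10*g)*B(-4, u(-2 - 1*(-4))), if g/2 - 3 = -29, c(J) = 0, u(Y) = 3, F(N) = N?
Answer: 2080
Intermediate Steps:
g = -52 (g = 6 + 2*(-29) = 6 - 58 = -52)
B(T, P) = -2 + 2*P (B(T, P) = -2 + (0 + P)*(-3 + 5) = -2 + P*2 = -2 + 2*P)
(-10*g)*B(-4, u(-2 - 1*(-4))) = (-10*(-52))*(-2 + 2*3) = 520*(-2 + 6) = 520*4 = 2080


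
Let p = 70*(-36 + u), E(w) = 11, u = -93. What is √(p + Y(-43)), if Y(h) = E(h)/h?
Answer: I*√16696943/43 ≈ 95.028*I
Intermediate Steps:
Y(h) = 11/h
p = -9030 (p = 70*(-36 - 93) = 70*(-129) = -9030)
√(p + Y(-43)) = √(-9030 + 11/(-43)) = √(-9030 + 11*(-1/43)) = √(-9030 - 11/43) = √(-388301/43) = I*√16696943/43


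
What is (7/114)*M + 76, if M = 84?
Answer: 1542/19 ≈ 81.158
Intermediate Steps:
(7/114)*M + 76 = (7/114)*84 + 76 = 98/19 + 76 = 1542/19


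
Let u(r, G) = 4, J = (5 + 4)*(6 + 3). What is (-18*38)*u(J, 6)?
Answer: -2736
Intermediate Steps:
J = 81 (J = 9*9 = 81)
(-18*38)*u(J, 6) = -18*38*4 = -684*4 = -2736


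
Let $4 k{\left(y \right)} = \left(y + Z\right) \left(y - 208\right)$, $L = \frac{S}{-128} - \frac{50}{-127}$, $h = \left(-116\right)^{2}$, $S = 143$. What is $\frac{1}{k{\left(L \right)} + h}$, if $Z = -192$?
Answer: $\frac{1057030144}{24853399622881} \approx 4.2531 \cdot 10^{-5}$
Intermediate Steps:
$h = 13456$
$L = - \frac{11761}{16256}$ ($L = \frac{143}{-128} - \frac{50}{-127} = 143 \left(- \frac{1}{128}\right) - - \frac{50}{127} = - \frac{143}{128} + \frac{50}{127} = - \frac{11761}{16256} \approx -0.72349$)
$k{\left(y \right)} = \frac{\left(-208 + y\right) \left(-192 + y\right)}{4}$ ($k{\left(y \right)} = \frac{\left(y - 192\right) \left(y - 208\right)}{4} = \frac{\left(-192 + y\right) \left(-208 + y\right)}{4} = \frac{\left(-208 + y\right) \left(-192 + y\right)}{4}$)
$\frac{1}{k{\left(L \right)} + h} = \frac{1}{\left(9984 - - \frac{294025}{4064} + \frac{\left(- \frac{11761}{16256}\right)^{2}}{4}\right) + 13456} = \frac{1}{\left(9984 + \frac{294025}{4064} + \frac{1}{4} \cdot \frac{138321121}{264257536}\right) + 13456} = \frac{1}{\left(9984 + \frac{294025}{4064} + \frac{138321121}{1057030144}\right) + 13456} = \frac{1}{\frac{10630002005217}{1057030144} + 13456} = \frac{1}{\frac{24853399622881}{1057030144}} = \frac{1057030144}{24853399622881}$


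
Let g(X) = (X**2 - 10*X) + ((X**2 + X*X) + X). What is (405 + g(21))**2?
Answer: 2368521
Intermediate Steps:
g(X) = -9*X + 3*X**2 (g(X) = (X**2 - 10*X) + ((X**2 + X**2) + X) = (X**2 - 10*X) + (2*X**2 + X) = (X**2 - 10*X) + (X + 2*X**2) = -9*X + 3*X**2)
(405 + g(21))**2 = (405 + 3*21*(-3 + 21))**2 = (405 + 3*21*18)**2 = (405 + 1134)**2 = 1539**2 = 2368521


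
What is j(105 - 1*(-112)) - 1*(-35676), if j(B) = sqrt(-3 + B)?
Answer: 35676 + sqrt(214) ≈ 35691.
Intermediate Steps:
j(105 - 1*(-112)) - 1*(-35676) = sqrt(-3 + (105 - 1*(-112))) - 1*(-35676) = sqrt(-3 + (105 + 112)) + 35676 = sqrt(-3 + 217) + 35676 = sqrt(214) + 35676 = 35676 + sqrt(214)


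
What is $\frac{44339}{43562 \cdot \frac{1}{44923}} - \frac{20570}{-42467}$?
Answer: $\frac{84588403443239}{1849947454} \approx 45725.0$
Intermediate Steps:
$\frac{44339}{43562 \cdot \frac{1}{44923}} - \frac{20570}{-42467} = \frac{44339}{43562 \cdot \frac{1}{44923}} - - \frac{20570}{42467} = \frac{44339}{\frac{43562}{44923}} + \frac{20570}{42467} = 44339 \cdot \frac{44923}{43562} + \frac{20570}{42467} = \frac{1991840897}{43562} + \frac{20570}{42467} = \frac{84588403443239}{1849947454}$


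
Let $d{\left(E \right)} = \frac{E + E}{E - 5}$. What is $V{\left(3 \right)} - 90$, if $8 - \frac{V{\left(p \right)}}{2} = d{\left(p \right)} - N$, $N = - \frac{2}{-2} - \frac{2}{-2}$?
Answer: $-64$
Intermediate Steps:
$d{\left(E \right)} = \frac{2 E}{-5 + E}$
$N = 2$ ($N = \left(-2\right) \left(- \frac{1}{2}\right) - -1 = 1 + 1 = 2$)
$V{\left(p \right)} = 20 - \frac{4 p}{-5 + p}$ ($V{\left(p \right)} = 16 - 2 \left(\frac{2 p}{-5 + p} - 2\right) = 16 - 2 \left(-2 + \frac{2 p}{-5 + p}\right) = 16 - \left(-4 + \frac{4 p}{-5 + p}\right) = 20 - \frac{4 p}{-5 + p}$)
$V{\left(3 \right)} - 90 = \frac{4 \left(-25 + 4 \cdot 3\right)}{-5 + 3} - 90 = \frac{4 \left(-25 + 12\right)}{-2} - 90 = 4 \left(- \frac{1}{2}\right) \left(-13\right) - 90 = 26 - 90 = -64$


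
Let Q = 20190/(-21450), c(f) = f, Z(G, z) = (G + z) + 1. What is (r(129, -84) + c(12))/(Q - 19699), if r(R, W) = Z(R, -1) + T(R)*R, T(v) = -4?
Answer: 268125/14085458 ≈ 0.019036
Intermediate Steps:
Z(G, z) = 1 + G + z
Q = -673/715 (Q = 20190*(-1/21450) = -673/715 ≈ -0.94126)
r(R, W) = -3*R (r(R, W) = (1 + R - 1) - 4*R = R - 4*R = -3*R)
(r(129, -84) + c(12))/(Q - 19699) = (-3*129 + 12)/(-673/715 - 19699) = (-387 + 12)/(-14085458/715) = -375*(-715/14085458) = 268125/14085458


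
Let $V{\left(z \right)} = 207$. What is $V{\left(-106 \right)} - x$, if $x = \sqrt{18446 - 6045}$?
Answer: $207 - \sqrt{12401} \approx 95.64$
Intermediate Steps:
$x = \sqrt{12401} \approx 111.36$
$V{\left(-106 \right)} - x = 207 - \sqrt{12401}$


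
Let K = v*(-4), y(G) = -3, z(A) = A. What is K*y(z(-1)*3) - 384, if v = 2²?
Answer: -336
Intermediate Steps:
v = 4
K = -16 (K = 4*(-4) = -16)
K*y(z(-1)*3) - 384 = -16*(-3) - 384 = 48 - 384 = -336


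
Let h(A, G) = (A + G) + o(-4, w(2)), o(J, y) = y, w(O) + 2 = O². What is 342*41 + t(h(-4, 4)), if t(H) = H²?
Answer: 14026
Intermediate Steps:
w(O) = -2 + O²
h(A, G) = 2 + A + G (h(A, G) = (A + G) + (-2 + 2²) = (A + G) + (-2 + 4) = (A + G) + 2 = 2 + A + G)
342*41 + t(h(-4, 4)) = 342*41 + (2 - 4 + 4)² = 14022 + 2² = 14022 + 4 = 14026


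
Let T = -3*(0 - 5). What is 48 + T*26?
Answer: 438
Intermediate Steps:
T = 15 (T = -3*(-5) = 15)
48 + T*26 = 48 + 15*26 = 48 + 390 = 438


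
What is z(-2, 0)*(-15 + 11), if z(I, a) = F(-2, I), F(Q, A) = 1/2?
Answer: -2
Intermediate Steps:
F(Q, A) = ½ (F(Q, A) = 1*(½) = ½)
z(I, a) = ½
z(-2, 0)*(-15 + 11) = (-15 + 11)/2 = (½)*(-4) = -2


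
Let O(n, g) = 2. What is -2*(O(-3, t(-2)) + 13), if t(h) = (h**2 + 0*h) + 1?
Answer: -30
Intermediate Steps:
t(h) = 1 + h**2 (t(h) = (h**2 + 0) + 1 = h**2 + 1 = 1 + h**2)
-2*(O(-3, t(-2)) + 13) = -2*(2 + 13) = -2*15 = -30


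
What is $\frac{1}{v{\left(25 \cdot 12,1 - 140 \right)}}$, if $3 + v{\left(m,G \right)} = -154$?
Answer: $- \frac{1}{157} \approx -0.0063694$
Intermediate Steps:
$v{\left(m,G \right)} = -157$ ($v{\left(m,G \right)} = -3 - 154 = -157$)
$\frac{1}{v{\left(25 \cdot 12,1 - 140 \right)}} = \frac{1}{-157} = - \frac{1}{157}$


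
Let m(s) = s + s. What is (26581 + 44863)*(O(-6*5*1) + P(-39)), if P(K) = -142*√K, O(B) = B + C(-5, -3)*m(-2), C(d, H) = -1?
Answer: -1857544 - 10145048*I*√39 ≈ -1.8575e+6 - 6.3356e+7*I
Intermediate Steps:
m(s) = 2*s
O(B) = 4 + B (O(B) = B - 2*(-2) = B - 1*(-4) = B + 4 = 4 + B)
(26581 + 44863)*(O(-6*5*1) + P(-39)) = (26581 + 44863)*((4 - 6*5*1) - 142*I*√39) = 71444*((4 - 30*1) - 142*I*√39) = 71444*((4 - 30) - 142*I*√39) = 71444*(-26 - 142*I*√39) = -1857544 - 10145048*I*√39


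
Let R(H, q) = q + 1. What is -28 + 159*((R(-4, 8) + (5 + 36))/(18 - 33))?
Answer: -558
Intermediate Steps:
R(H, q) = 1 + q
-28 + 159*((R(-4, 8) + (5 + 36))/(18 - 33)) = -28 + 159*(((1 + 8) + (5 + 36))/(18 - 33)) = -28 + 159*((9 + 41)/(-15)) = -28 + 159*(50*(-1/15)) = -28 + 159*(-10/3) = -28 - 530 = -558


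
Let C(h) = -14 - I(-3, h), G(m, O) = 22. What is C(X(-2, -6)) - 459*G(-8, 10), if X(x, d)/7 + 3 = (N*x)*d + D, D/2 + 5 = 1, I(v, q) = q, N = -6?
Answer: -9531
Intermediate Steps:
D = -8 (D = -10 + 2*1 = -10 + 2 = -8)
X(x, d) = -77 - 42*d*x (X(x, d) = -21 + 7*((-6*x)*d - 8) = -21 + 7*(-6*d*x - 8) = -21 + 7*(-8 - 6*d*x) = -21 + (-56 - 42*d*x) = -77 - 42*d*x)
C(h) = -14 - h
C(X(-2, -6)) - 459*G(-8, 10) = (-14 - (-77 - 42*(-6)*(-2))) - 459*22 = (-14 - (-77 - 504)) - 10098 = (-14 - 1*(-581)) - 10098 = (-14 + 581) - 10098 = 567 - 10098 = -9531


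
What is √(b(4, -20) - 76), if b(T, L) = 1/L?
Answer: 39*I*√5/10 ≈ 8.7207*I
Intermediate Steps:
√(b(4, -20) - 76) = √(1/(-20) - 76) = √(-1/20 - 76) = √(-1521/20) = 39*I*√5/10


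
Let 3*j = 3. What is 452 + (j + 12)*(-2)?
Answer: 426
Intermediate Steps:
j = 1 (j = (⅓)*3 = 1)
452 + (j + 12)*(-2) = 452 + (1 + 12)*(-2) = 452 + 13*(-2) = 452 - 26 = 426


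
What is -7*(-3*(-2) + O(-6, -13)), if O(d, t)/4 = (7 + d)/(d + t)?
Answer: -770/19 ≈ -40.526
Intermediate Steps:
O(d, t) = 4*(7 + d)/(d + t) (O(d, t) = 4*((7 + d)/(d + t)) = 4*(7 + d)/(d + t))
-7*(-3*(-2) + O(-6, -13)) = -7*(-3*(-2) + 4*(7 - 6)/(-6 - 13)) = -7*(6 + 4*1/(-19)) = -7*(6 + 4*(-1/19)*1) = -7*(6 - 4/19) = -7*110/19 = -770/19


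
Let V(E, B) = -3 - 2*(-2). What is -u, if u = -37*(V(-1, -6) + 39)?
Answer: 1480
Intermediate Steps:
V(E, B) = 1 (V(E, B) = -3 + 4 = 1)
u = -1480 (u = -37*(1 + 39) = -37*40 = -1480)
-u = -1*(-1480) = 1480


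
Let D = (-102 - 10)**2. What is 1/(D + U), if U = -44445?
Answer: -1/31901 ≈ -3.1347e-5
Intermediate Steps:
D = 12544 (D = (-112)**2 = 12544)
1/(D + U) = 1/(12544 - 44445) = 1/(-31901) = -1/31901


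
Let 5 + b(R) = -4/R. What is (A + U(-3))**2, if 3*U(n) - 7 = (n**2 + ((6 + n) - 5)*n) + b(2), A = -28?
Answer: 529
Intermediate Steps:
b(R) = -5 - 4/R
U(n) = n**2/3 + n*(1 + n)/3 (U(n) = 7/3 + ((n**2 + ((6 + n) - 5)*n) + (-5 - 4/2))/3 = 7/3 + ((n**2 + (1 + n)*n) + (-5 - 4*1/2))/3 = 7/3 + ((n**2 + n*(1 + n)) + (-5 - 2))/3 = 7/3 + ((n**2 + n*(1 + n)) - 7)/3 = 7/3 + (-7 + n**2 + n*(1 + n))/3 = 7/3 + (-7/3 + n**2/3 + n*(1 + n)/3) = n**2/3 + n*(1 + n)/3)
(A + U(-3))**2 = (-28 + (1/3)*(-3)*(1 + 2*(-3)))**2 = (-28 + (1/3)*(-3)*(1 - 6))**2 = (-28 + (1/3)*(-3)*(-5))**2 = (-28 + 5)**2 = (-23)**2 = 529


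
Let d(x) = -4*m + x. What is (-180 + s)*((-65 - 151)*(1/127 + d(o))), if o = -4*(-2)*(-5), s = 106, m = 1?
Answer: -89302608/127 ≈ -7.0317e+5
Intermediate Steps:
o = -40 (o = 8*(-5) = -40)
d(x) = -4 + x (d(x) = -4*1 + x = -4 + x)
(-180 + s)*((-65 - 151)*(1/127 + d(o))) = (-180 + 106)*((-65 - 151)*(1/127 + (-4 - 40))) = -(-15984)*(1/127 - 44) = -(-15984)*(-5587)/127 = -74*1206792/127 = -89302608/127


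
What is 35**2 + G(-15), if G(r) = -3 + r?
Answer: 1207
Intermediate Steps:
35**2 + G(-15) = 35**2 + (-3 - 15) = 1225 - 18 = 1207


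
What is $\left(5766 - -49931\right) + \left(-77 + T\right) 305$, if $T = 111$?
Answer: $66067$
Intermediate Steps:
$\left(5766 - -49931\right) + \left(-77 + T\right) 305 = \left(5766 - -49931\right) + \left(-77 + 111\right) 305 = \left(5766 + 49931\right) + 34 \cdot 305 = 55697 + 10370 = 66067$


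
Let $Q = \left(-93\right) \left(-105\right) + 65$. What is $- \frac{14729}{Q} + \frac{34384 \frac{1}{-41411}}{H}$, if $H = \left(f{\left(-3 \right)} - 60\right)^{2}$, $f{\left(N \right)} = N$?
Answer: $- \frac{345885749933}{230808763710} \approx -1.4986$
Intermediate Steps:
$Q = 9830$ ($Q = 9765 + 65 = 9830$)
$H = 3969$ ($H = \left(-3 - 60\right)^{2} = \left(-63\right)^{2} = 3969$)
$- \frac{14729}{Q} + \frac{34384 \frac{1}{-41411}}{H} = - \frac{14729}{9830} + \frac{34384 \frac{1}{-41411}}{3969} = \left(-14729\right) \frac{1}{9830} + 34384 \left(- \frac{1}{41411}\right) \frac{1}{3969} = - \frac{14729}{9830} - \frac{4912}{23480037} = - \frac{345885749933}{230808763710}$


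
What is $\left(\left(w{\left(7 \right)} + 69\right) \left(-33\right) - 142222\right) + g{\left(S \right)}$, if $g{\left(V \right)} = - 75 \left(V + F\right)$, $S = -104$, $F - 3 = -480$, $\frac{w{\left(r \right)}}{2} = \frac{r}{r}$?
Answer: $-100990$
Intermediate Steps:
$w{\left(r \right)} = 2$ ($w{\left(r \right)} = 2 \frac{r}{r} = 2 \cdot 1 = 2$)
$F = -477$ ($F = 3 - 480 = -477$)
$g{\left(V \right)} = 35775 - 75 V$ ($g{\left(V \right)} = - 75 \left(V - 477\right) = - 75 \left(-477 + V\right) = 35775 - 75 V$)
$\left(\left(w{\left(7 \right)} + 69\right) \left(-33\right) - 142222\right) + g{\left(S \right)} = \left(\left(2 + 69\right) \left(-33\right) - 142222\right) + \left(35775 - -7800\right) = \left(71 \left(-33\right) - 142222\right) + \left(35775 + 7800\right) = \left(-2343 - 142222\right) + 43575 = -144565 + 43575 = -100990$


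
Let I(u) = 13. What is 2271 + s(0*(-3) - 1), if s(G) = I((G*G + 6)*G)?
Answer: 2284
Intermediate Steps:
s(G) = 13
2271 + s(0*(-3) - 1) = 2271 + 13 = 2284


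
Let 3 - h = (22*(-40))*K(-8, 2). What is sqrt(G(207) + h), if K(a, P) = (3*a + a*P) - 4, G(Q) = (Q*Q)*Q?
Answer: sqrt(8831026) ≈ 2971.7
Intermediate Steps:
G(Q) = Q**3 (G(Q) = Q**2*Q = Q**3)
K(a, P) = -4 + 3*a + P*a (K(a, P) = (3*a + P*a) - 4 = -4 + 3*a + P*a)
h = -38717 (h = 3 - 22*(-40)*(-4 + 3*(-8) + 2*(-8)) = 3 - (-880)*(-4 - 24 - 16) = 3 - (-880)*(-44) = 3 - 1*38720 = 3 - 38720 = -38717)
sqrt(G(207) + h) = sqrt(207**3 - 38717) = sqrt(8869743 - 38717) = sqrt(8831026)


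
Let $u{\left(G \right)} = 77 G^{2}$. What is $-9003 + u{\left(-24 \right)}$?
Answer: $35349$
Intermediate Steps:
$-9003 + u{\left(-24 \right)} = -9003 + 77 \left(-24\right)^{2} = -9003 + 77 \cdot 576 = -9003 + 44352 = 35349$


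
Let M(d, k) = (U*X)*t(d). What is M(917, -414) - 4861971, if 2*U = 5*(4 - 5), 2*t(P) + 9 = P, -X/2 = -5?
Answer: -4873321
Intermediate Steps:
X = 10 (X = -2*(-5) = 10)
t(P) = -9/2 + P/2
U = -5/2 (U = (5*(4 - 5))/2 = (5*(-1))/2 = (½)*(-5) = -5/2 ≈ -2.5000)
M(d, k) = 225/2 - 25*d/2 (M(d, k) = (-5/2*10)*(-9/2 + d/2) = -25*(-9/2 + d/2) = 225/2 - 25*d/2)
M(917, -414) - 4861971 = (225/2 - 25/2*917) - 4861971 = (225/2 - 22925/2) - 4861971 = -11350 - 4861971 = -4873321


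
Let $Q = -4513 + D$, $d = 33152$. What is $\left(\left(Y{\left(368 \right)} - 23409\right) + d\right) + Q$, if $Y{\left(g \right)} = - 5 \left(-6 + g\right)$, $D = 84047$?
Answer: $87467$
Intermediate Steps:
$Y{\left(g \right)} = 30 - 5 g$
$Q = 79534$ ($Q = -4513 + 84047 = 79534$)
$\left(\left(Y{\left(368 \right)} - 23409\right) + d\right) + Q = \left(\left(\left(30 - 1840\right) - 23409\right) + 33152\right) + 79534 = \left(\left(-1810 - 23409\right) + 33152\right) + 79534 = \left(-25219 + 33152\right) + 79534 = 7933 + 79534 = 87467$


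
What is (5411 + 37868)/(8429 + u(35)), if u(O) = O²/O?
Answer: 43279/8464 ≈ 5.1133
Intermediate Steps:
u(O) = O
(5411 + 37868)/(8429 + u(35)) = (5411 + 37868)/(8429 + 35) = 43279/8464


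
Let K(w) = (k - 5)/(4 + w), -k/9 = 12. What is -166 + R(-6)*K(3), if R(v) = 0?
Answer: -166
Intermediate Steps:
k = -108 (k = -9*12 = -108)
K(w) = -113/(4 + w) (K(w) = (-108 - 5)/(4 + w) = -113/(4 + w))
-166 + R(-6)*K(3) = -166 + 0*(-113/(4 + 3)) = -166 + 0*(-113/7) = -166 + 0 = -166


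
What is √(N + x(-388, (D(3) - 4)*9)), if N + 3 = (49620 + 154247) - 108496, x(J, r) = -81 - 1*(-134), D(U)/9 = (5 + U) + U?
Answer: √95421 ≈ 308.90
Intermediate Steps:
D(U) = 45 + 18*U (D(U) = 9*((5 + U) + U) = 9*(5 + 2*U) = 45 + 18*U)
x(J, r) = 53 (x(J, r) = -81 + 134 = 53)
N = 95368 (N = -3 + ((49620 + 154247) - 108496) = -3 + (203867 - 108496) = -3 + 95371 = 95368)
√(N + x(-388, (D(3) - 4)*9)) = √(95368 + 53) = √95421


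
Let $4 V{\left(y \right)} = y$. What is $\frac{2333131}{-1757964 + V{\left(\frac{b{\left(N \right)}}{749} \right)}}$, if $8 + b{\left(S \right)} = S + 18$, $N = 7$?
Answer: $- \frac{6990060476}{5266860127} \approx -1.3272$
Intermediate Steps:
$b{\left(S \right)} = 10 + S$ ($b{\left(S \right)} = -8 + \left(S + 18\right) = -8 + \left(18 + S\right) = 10 + S$)
$V{\left(y \right)} = \frac{y}{4}$
$\frac{2333131}{-1757964 + V{\left(\frac{b{\left(N \right)}}{749} \right)}} = \frac{2333131}{-1757964 + \frac{\left(10 + 7\right) \frac{1}{749}}{4}} = \frac{2333131}{-1757964 + \frac{17 \cdot \frac{1}{749}}{4}} = \frac{2333131}{-1757964 + \frac{1}{4} \cdot \frac{17}{749}} = \frac{2333131}{-1757964 + \frac{17}{2996}} = \frac{2333131}{- \frac{5266860127}{2996}} = 2333131 \left(- \frac{2996}{5266860127}\right) = - \frac{6990060476}{5266860127}$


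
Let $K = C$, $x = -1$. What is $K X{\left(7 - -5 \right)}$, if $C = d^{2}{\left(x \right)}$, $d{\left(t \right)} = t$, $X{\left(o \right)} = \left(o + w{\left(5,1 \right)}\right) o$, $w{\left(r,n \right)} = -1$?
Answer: $132$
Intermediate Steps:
$X{\left(o \right)} = o \left(-1 + o\right)$ ($X{\left(o \right)} = \left(o - 1\right) o = \left(-1 + o\right) o = o \left(-1 + o\right)$)
$C = 1$ ($C = \left(-1\right)^{2} = 1$)
$K = 1$
$K X{\left(7 - -5 \right)} = 1 \left(7 - -5\right) \left(-1 + \left(7 - -5\right)\right) = 1 \left(7 + 5\right) \left(-1 + \left(7 + 5\right)\right) = 1 \cdot 12 \left(-1 + 12\right) = 1 \cdot 12 \cdot 11 = 1 \cdot 132 = 132$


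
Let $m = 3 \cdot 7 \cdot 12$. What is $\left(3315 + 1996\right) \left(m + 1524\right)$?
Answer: $9432336$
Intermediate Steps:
$m = 252$ ($m = 21 \cdot 12 = 252$)
$\left(3315 + 1996\right) \left(m + 1524\right) = \left(3315 + 1996\right) \left(252 + 1524\right) = 5311 \cdot 1776 = 9432336$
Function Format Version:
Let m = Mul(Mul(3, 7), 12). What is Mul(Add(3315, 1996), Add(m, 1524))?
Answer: 9432336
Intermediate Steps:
m = 252 (m = Mul(21, 12) = 252)
Mul(Add(3315, 1996), Add(m, 1524)) = Mul(Add(3315, 1996), Add(252, 1524)) = Mul(5311, 1776) = 9432336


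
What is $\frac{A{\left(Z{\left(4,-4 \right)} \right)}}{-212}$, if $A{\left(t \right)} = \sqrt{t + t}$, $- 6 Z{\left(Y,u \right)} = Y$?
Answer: $- \frac{i \sqrt{3}}{318} \approx - 0.0054467 i$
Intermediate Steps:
$Z{\left(Y,u \right)} = - \frac{Y}{6}$
$A{\left(t \right)} = \sqrt{2} \sqrt{t}$ ($A{\left(t \right)} = \sqrt{2 t} = \sqrt{2} \sqrt{t}$)
$\frac{A{\left(Z{\left(4,-4 \right)} \right)}}{-212} = \frac{\sqrt{2} \sqrt{\left(- \frac{1}{6}\right) 4}}{-212} = \sqrt{2} \sqrt{- \frac{2}{3}} \left(- \frac{1}{212}\right) = \sqrt{2} \frac{i \sqrt{6}}{3} \left(- \frac{1}{212}\right) = \frac{2 i \sqrt{3}}{3} \left(- \frac{1}{212}\right) = - \frac{i \sqrt{3}}{318}$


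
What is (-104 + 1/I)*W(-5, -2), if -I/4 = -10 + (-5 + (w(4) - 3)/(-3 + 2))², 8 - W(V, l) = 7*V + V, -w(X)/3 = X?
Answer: -74882/15 ≈ -4992.1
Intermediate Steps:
w(X) = -3*X
W(V, l) = 8 - 8*V (W(V, l) = 8 - (7*V + V) = 8 - 8*V)
I = -360 (I = -4*(-10 + (-5 + (-3*4 - 3)/(-3 + 2))²) = -4*(-10 + (-5 + (-12 - 3)/(-1))²) = -4*(-10 + (-5 - 15*(-1))²) = -4*(-10 + (-5 + 15)²) = -4*(-10 + 10²) = -4*(-10 + 100) = -4*90 = -360)
(-104 + 1/I)*W(-5, -2) = (-104 + 1/(-360))*(8 - 8*(-5)) = (-104 - 1/360)*(8 + 40) = -37441/360*48 = -74882/15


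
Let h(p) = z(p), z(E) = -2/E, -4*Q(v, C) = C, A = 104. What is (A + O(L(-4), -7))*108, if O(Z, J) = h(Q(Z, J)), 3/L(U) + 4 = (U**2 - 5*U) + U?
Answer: 77760/7 ≈ 11109.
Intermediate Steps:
Q(v, C) = -C/4
L(U) = 3/(-4 + U**2 - 4*U) (L(U) = 3/(-4 + ((U**2 - 5*U) + U)) = 3/(-4 + (U**2 - 4*U)) = 3/(-4 + U**2 - 4*U))
h(p) = -2/p
O(Z, J) = 8/J (O(Z, J) = -2*(-4/J) = -(-8)/J = 8/J)
(A + O(L(-4), -7))*108 = (104 + 8/(-7))*108 = (104 + 8*(-1/7))*108 = (104 - 8/7)*108 = (720/7)*108 = 77760/7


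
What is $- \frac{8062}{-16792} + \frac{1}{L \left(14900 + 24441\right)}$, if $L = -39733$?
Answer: $\frac{6301001018147}{13124089461388} \approx 0.48011$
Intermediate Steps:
$- \frac{8062}{-16792} + \frac{1}{L \left(14900 + 24441\right)} = - \frac{8062}{-16792} + \frac{1}{\left(-39733\right) \left(14900 + 24441\right)} = \left(-8062\right) \left(- \frac{1}{16792}\right) - \frac{1}{39733 \cdot 39341} = \frac{4031}{8396} - \frac{1}{1563135953} = \frac{6301001018147}{13124089461388}$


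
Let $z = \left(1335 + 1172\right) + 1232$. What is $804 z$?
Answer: $3006156$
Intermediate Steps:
$z = 3739$ ($z = 2507 + 1232 = 3739$)
$804 z = 804 \cdot 3739 = 3006156$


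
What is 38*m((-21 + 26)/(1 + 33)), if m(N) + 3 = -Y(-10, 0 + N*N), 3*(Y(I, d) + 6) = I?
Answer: 722/3 ≈ 240.67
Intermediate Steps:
Y(I, d) = -6 + I/3
m(N) = 19/3 (m(N) = -3 - (-6 + (1/3)*(-10)) = -3 - (-6 - 10/3) = -3 - 1*(-28/3) = -3 + 28/3 = 19/3)
38*m((-21 + 26)/(1 + 33)) = 38*(19/3) = 722/3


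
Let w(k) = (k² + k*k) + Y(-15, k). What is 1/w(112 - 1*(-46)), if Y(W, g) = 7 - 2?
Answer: 1/49933 ≈ 2.0027e-5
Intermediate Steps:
Y(W, g) = 5
w(k) = 5 + 2*k² (w(k) = (k² + k*k) + 5 = (k² + k²) + 5 = 2*k² + 5 = 5 + 2*k²)
1/w(112 - 1*(-46)) = 1/(5 + 2*(112 - 1*(-46))²) = 1/(5 + 2*(112 + 46)²) = 1/(5 + 2*158²) = 1/(5 + 2*24964) = 1/(5 + 49928) = 1/49933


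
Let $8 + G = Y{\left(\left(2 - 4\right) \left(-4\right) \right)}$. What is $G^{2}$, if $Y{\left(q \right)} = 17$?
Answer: $81$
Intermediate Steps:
$G = 9$ ($G = -8 + 17 = 9$)
$G^{2} = 9^{2} = 81$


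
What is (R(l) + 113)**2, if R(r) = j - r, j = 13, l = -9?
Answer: 18225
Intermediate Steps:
R(r) = 13 - r
(R(l) + 113)**2 = ((13 - 1*(-9)) + 113)**2 = ((13 + 9) + 113)**2 = (22 + 113)**2 = 135**2 = 18225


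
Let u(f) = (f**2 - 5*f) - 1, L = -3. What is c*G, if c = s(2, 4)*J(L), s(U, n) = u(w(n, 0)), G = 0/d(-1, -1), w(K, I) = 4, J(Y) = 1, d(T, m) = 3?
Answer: 0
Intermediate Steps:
G = 0 (G = 0/3 = 0*(1/3) = 0)
u(f) = -1 + f**2 - 5*f
s(U, n) = -5 (s(U, n) = -1 + 4**2 - 5*4 = -1 + 16 - 20 = -5)
c = -5 (c = -5*1 = -5)
c*G = -5*0 = 0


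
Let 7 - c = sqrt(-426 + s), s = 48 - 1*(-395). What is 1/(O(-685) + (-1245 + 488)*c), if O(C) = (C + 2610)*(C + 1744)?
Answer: 2033276/4134201550343 - 757*sqrt(17)/4134201550343 ≈ 4.9106e-7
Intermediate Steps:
s = 443 (s = 48 + 395 = 443)
O(C) = (1744 + C)*(2610 + C) (O(C) = (2610 + C)*(1744 + C) = (1744 + C)*(2610 + C))
c = 7 - sqrt(17) (c = 7 - sqrt(-426 + 443) = 7 - sqrt(17) ≈ 2.8769)
1/(O(-685) + (-1245 + 488)*c) = 1/((4551840 + (-685)**2 + 4354*(-685)) + (-1245 + 488)*(7 - sqrt(17))) = 1/((4551840 + 469225 - 2982490) - 757*(7 - sqrt(17))) = 1/(2038575 + (-5299 + 757*sqrt(17))) = 1/(2033276 + 757*sqrt(17))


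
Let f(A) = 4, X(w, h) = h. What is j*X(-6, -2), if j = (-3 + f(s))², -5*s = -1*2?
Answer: -2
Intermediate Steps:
s = ⅖ (s = -(-1)*2/5 = -⅕*(-2) = ⅖ ≈ 0.40000)
j = 1 (j = (-3 + 4)² = 1² = 1)
j*X(-6, -2) = 1*(-2) = -2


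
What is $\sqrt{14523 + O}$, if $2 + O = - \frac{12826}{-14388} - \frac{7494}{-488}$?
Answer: $\frac{\sqrt{23136484269021}}{39894} \approx 120.57$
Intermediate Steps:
$O = \frac{1136819}{79788}$ ($O = -2 - \left(- \frac{3747}{244} - \frac{583}{654}\right) = -2 - - \frac{1296395}{79788} = -2 + \left(\frac{583}{654} + \frac{3747}{244}\right) = -2 + \frac{1296395}{79788} = \frac{1136819}{79788} \approx 14.248$)
$\sqrt{14523 + O} = \sqrt{14523 + \frac{1136819}{79788}} = \sqrt{\frac{1159897943}{79788}} = \frac{\sqrt{23136484269021}}{39894}$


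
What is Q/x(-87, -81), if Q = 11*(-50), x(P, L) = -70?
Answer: 55/7 ≈ 7.8571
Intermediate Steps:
Q = -550
Q/x(-87, -81) = -550/(-70) = -550*(-1/70) = 55/7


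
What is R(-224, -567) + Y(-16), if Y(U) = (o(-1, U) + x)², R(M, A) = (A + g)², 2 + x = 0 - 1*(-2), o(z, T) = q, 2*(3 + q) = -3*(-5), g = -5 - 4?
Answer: 1327185/4 ≈ 3.3180e+5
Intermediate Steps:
g = -9
q = 9/2 (q = -3 + (-3*(-5))/2 = -3 + (½)*15 = -3 + 15/2 = 9/2 ≈ 4.5000)
o(z, T) = 9/2
x = 0 (x = -2 + (0 - 1*(-2)) = -2 + (0 + 2) = -2 + 2 = 0)
R(M, A) = (-9 + A)² (R(M, A) = (A - 9)² = (-9 + A)²)
Y(U) = 81/4 (Y(U) = (9/2 + 0)² = (9/2)² = 81/4)
R(-224, -567) + Y(-16) = (-9 - 567)² + 81/4 = (-576)² + 81/4 = 331776 + 81/4 = 1327185/4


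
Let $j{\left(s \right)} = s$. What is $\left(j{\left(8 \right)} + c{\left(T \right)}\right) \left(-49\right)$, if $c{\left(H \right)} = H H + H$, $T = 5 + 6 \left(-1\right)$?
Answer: $-392$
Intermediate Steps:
$T = -1$ ($T = 5 - 6 = -1$)
$c{\left(H \right)} = H + H^{2}$ ($c{\left(H \right)} = H^{2} + H = H + H^{2}$)
$\left(j{\left(8 \right)} + c{\left(T \right)}\right) \left(-49\right) = \left(8 - \left(1 - 1\right)\right) \left(-49\right) = \left(8 - 0\right) \left(-49\right) = \left(8 + 0\right) \left(-49\right) = 8 \left(-49\right) = -392$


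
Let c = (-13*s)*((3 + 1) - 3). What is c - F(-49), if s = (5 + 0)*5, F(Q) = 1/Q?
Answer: -15924/49 ≈ -324.98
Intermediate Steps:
s = 25 (s = 5*5 = 25)
c = -325 (c = (-13*25)*((3 + 1) - 3) = -325*(4 - 3) = -325*1 = -325)
c - F(-49) = -325 - 1/(-49) = -325 - 1*(-1/49) = -325 + 1/49 = -15924/49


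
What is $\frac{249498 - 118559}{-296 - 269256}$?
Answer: $- \frac{130939}{269552} \approx -0.48577$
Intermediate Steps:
$\frac{249498 - 118559}{-296 - 269256} = \frac{130939}{-269552} = 130939 \left(- \frac{1}{269552}\right) = - \frac{130939}{269552}$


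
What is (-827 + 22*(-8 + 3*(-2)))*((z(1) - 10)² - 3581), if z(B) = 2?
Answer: 3991795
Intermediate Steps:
(-827 + 22*(-8 + 3*(-2)))*((z(1) - 10)² - 3581) = (-827 + 22*(-8 + 3*(-2)))*((2 - 10)² - 3581) = (-827 + 22*(-8 - 6))*((-8)² - 3581) = (-827 + 22*(-14))*(64 - 3581) = (-827 - 308)*(-3517) = -1135*(-3517) = 3991795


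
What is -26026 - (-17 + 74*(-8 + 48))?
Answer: -28969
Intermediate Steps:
-26026 - (-17 + 74*(-8 + 48)) = -26026 - (-17 + 74*40) = -26026 - (-17 + 2960) = -26026 - 1*2943 = -26026 - 2943 = -28969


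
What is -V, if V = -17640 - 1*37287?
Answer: 54927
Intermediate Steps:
V = -54927 (V = -17640 - 37287 = -54927)
-V = -1*(-54927) = 54927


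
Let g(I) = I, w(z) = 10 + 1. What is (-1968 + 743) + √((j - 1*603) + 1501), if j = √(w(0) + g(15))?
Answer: -1225 + √(898 + √26) ≈ -1194.9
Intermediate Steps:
w(z) = 11
j = √26 (j = √(11 + 15) = √26 ≈ 5.0990)
(-1968 + 743) + √((j - 1*603) + 1501) = (-1968 + 743) + √((√26 - 1*603) + 1501) = -1225 + √((√26 - 603) + 1501) = -1225 + √((-603 + √26) + 1501) = -1225 + √(898 + √26)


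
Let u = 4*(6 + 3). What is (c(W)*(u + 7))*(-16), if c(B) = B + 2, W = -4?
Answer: 1376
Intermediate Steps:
u = 36 (u = 4*9 = 36)
c(B) = 2 + B
(c(W)*(u + 7))*(-16) = ((2 - 4)*(36 + 7))*(-16) = -2*43*(-16) = -86*(-16) = 1376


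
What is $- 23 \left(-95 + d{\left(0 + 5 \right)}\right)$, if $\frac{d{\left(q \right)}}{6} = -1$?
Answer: $2323$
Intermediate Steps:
$d{\left(q \right)} = -6$ ($d{\left(q \right)} = 6 \left(-1\right) = -6$)
$- 23 \left(-95 + d{\left(0 + 5 \right)}\right) = - 23 \left(-95 - 6\right) = \left(-23\right) \left(-101\right) = 2323$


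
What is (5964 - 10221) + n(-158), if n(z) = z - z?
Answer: -4257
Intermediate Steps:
n(z) = 0
(5964 - 10221) + n(-158) = (5964 - 10221) + 0 = -4257 + 0 = -4257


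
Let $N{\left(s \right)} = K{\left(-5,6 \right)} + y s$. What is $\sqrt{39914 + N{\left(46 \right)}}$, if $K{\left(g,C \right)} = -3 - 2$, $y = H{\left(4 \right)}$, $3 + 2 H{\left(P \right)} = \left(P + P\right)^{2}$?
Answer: $4 \sqrt{2582} \approx 203.25$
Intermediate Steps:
$H{\left(P \right)} = - \frac{3}{2} + 2 P^{2}$ ($H{\left(P \right)} = - \frac{3}{2} + \frac{\left(P + P\right)^{2}}{2} = - \frac{3}{2} + \frac{\left(2 P\right)^{2}}{2} = - \frac{3}{2} + \frac{4 P^{2}}{2} = - \frac{3}{2} + 2 P^{2}$)
$y = \frac{61}{2}$ ($y = - \frac{3}{2} + 2 \cdot 4^{2} = - \frac{3}{2} + 2 \cdot 16 = - \frac{3}{2} + 32 = \frac{61}{2} \approx 30.5$)
$K{\left(g,C \right)} = -5$
$N{\left(s \right)} = -5 + \frac{61 s}{2}$
$\sqrt{39914 + N{\left(46 \right)}} = \sqrt{39914 + \left(-5 + \frac{61}{2} \cdot 46\right)} = \sqrt{39914 + \left(-5 + 1403\right)} = \sqrt{39914 + 1398} = \sqrt{41312} = 4 \sqrt{2582}$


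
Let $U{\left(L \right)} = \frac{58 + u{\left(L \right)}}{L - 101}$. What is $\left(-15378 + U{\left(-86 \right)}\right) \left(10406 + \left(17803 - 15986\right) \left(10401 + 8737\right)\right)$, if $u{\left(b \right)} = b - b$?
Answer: $- \frac{100030316409088}{187} \approx -5.3492 \cdot 10^{11}$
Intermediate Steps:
$u{\left(b \right)} = 0$
$U{\left(L \right)} = \frac{58}{-101 + L}$ ($U{\left(L \right)} = \frac{58 + 0}{L - 101} = \frac{58}{-101 + L}$)
$\left(-15378 + U{\left(-86 \right)}\right) \left(10406 + \left(17803 - 15986\right) \left(10401 + 8737\right)\right) = \left(-15378 + \frac{58}{-101 - 86}\right) \left(10406 + \left(17803 - 15986\right) \left(10401 + 8737\right)\right) = \left(-15378 + \frac{58}{-187}\right) \left(10406 + 1817 \cdot 19138\right) = \left(-15378 + 58 \left(- \frac{1}{187}\right)\right) \left(10406 + 34773746\right) = \left(-15378 - \frac{58}{187}\right) 34784152 = \left(- \frac{2875744}{187}\right) 34784152 = - \frac{100030316409088}{187}$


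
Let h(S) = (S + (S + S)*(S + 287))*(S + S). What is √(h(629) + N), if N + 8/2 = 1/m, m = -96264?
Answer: √373352494146943598/16044 ≈ 38084.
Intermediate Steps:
h(S) = 2*S*(S + 2*S*(287 + S)) (h(S) = (S + (2*S)*(287 + S))*(2*S) = (S + 2*S*(287 + S))*(2*S) = 2*S*(S + 2*S*(287 + S)))
N = -385057/96264 (N = -4 + 1/(-96264) = -4 - 1/96264 = -385057/96264 ≈ -4.0000)
√(h(629) + N) = √(629²*(1150 + 4*629) - 385057/96264) = √(395641*(1150 + 2516) - 385057/96264) = √(395641*3666 - 385057/96264) = √(1450419906 - 385057/96264) = √(139623221446127/96264) = √373352494146943598/16044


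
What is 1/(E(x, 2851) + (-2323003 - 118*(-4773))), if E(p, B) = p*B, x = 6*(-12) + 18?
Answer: -1/1913743 ≈ -5.2254e-7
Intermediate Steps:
x = -54 (x = -72 + 18 = -54)
E(p, B) = B*p
1/(E(x, 2851) + (-2323003 - 118*(-4773))) = 1/(2851*(-54) + (-2323003 - 118*(-4773))) = 1/(-153954 + (-2323003 - 1*(-563214))) = 1/(-153954 + (-2323003 + 563214)) = 1/(-153954 - 1759789) = 1/(-1913743) = -1/1913743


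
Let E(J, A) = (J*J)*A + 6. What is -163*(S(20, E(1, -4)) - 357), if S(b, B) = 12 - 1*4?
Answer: 56887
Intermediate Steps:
E(J, A) = 6 + A*J² (E(J, A) = J²*A + 6 = A*J² + 6 = 6 + A*J²)
S(b, B) = 8 (S(b, B) = 12 - 4 = 8)
-163*(S(20, E(1, -4)) - 357) = -163*(8 - 357) = -163*(-349) = 56887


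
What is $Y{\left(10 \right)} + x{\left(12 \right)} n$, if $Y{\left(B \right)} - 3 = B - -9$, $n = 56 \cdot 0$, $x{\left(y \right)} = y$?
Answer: $22$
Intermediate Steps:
$n = 0$
$Y{\left(B \right)} = 12 + B$ ($Y{\left(B \right)} = 3 + \left(B - -9\right) = 3 + \left(B + 9\right) = 3 + \left(9 + B\right) = 12 + B$)
$Y{\left(10 \right)} + x{\left(12 \right)} n = \left(12 + 10\right) + 12 \cdot 0 = 22 + 0 = 22$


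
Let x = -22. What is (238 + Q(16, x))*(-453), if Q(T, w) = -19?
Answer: -99207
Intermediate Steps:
(238 + Q(16, x))*(-453) = (238 - 19)*(-453) = 219*(-453) = -99207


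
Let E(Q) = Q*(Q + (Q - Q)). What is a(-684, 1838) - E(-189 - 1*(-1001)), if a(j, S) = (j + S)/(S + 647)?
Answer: -1638468686/2485 ≈ -6.5934e+5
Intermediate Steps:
a(j, S) = (S + j)/(647 + S)
E(Q) = Q² (E(Q) = Q*(Q + 0) = Q*Q = Q²)
a(-684, 1838) - E(-189 - 1*(-1001)) = (1838 - 684)/(647 + 1838) - (-189 - 1*(-1001))² = 1154/2485 - (-189 + 1001)² = (1/2485)*1154 - 1*812² = 1154/2485 - 1*659344 = 1154/2485 - 659344 = -1638468686/2485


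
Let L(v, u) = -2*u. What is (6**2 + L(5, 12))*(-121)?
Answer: -1452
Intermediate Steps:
(6**2 + L(5, 12))*(-121) = (6**2 - 2*12)*(-121) = (36 - 24)*(-121) = 12*(-121) = -1452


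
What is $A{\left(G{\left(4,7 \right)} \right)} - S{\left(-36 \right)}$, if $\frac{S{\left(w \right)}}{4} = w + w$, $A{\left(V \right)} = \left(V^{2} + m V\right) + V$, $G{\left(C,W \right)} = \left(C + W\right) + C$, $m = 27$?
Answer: $933$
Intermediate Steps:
$G{\left(C,W \right)} = W + 2 C$
$A{\left(V \right)} = V^{2} + 28 V$ ($A{\left(V \right)} = \left(V^{2} + 27 V\right) + V = V^{2} + 28 V$)
$S{\left(w \right)} = 8 w$ ($S{\left(w \right)} = 4 \left(w + w\right) = 4 \cdot 2 w = 8 w$)
$A{\left(G{\left(4,7 \right)} \right)} - S{\left(-36 \right)} = \left(7 + 2 \cdot 4\right) \left(28 + \left(7 + 2 \cdot 4\right)\right) - 8 \left(-36\right) = \left(7 + 8\right) \left(28 + \left(7 + 8\right)\right) - -288 = 15 \left(28 + 15\right) + 288 = 15 \cdot 43 + 288 = 645 + 288 = 933$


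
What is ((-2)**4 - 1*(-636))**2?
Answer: 425104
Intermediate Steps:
((-2)**4 - 1*(-636))**2 = (16 + 636)**2 = 652**2 = 425104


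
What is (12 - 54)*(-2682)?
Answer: 112644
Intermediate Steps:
(12 - 54)*(-2682) = -42*(-2682) = 112644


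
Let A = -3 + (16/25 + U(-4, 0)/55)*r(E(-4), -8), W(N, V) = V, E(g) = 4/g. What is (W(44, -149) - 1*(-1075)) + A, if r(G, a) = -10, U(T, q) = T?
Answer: 50453/55 ≈ 917.33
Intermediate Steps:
A = -477/55 (A = -3 + (16/25 - 4/55)*(-10) = -3 + (156/275)*(-10) = -3 - 312/55 = -477/55 ≈ -8.6727)
(W(44, -149) - 1*(-1075)) + A = (-149 - 1*(-1075)) - 477/55 = (-149 + 1075) - 477/55 = 926 - 477/55 = 50453/55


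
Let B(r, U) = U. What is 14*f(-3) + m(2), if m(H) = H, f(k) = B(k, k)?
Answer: -40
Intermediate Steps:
f(k) = k
14*f(-3) + m(2) = 14*(-3) + 2 = -42 + 2 = -40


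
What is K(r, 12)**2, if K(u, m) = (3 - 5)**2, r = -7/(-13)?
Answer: 16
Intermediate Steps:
r = 7/13 (r = -7*(-1/13) = 7/13 ≈ 0.53846)
K(u, m) = 4 (K(u, m) = (-2)**2 = 4)
K(r, 12)**2 = 4**2 = 16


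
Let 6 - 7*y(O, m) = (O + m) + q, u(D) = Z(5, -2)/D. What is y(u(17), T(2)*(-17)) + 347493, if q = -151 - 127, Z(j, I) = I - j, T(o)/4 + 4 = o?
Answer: 41354190/119 ≈ 3.4751e+5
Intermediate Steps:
T(o) = -16 + 4*o
q = -278
u(D) = -7/D (u(D) = (-2 - 1*5)/D = (-2 - 5)/D = -7/D)
y(O, m) = 284/7 - O/7 - m/7 (y(O, m) = 6/7 - ((O + m) - 278)/7 = 6/7 - (-278 + O + m)/7 = 6/7 + (278/7 - O/7 - m/7) = 284/7 - O/7 - m/7)
y(u(17), T(2)*(-17)) + 347493 = (284/7 - (-1)/17 - (-16 + 4*2)*(-17)/7) + 347493 = (284/7 - (-1)/17 - (-16 + 8)*(-17)/7) + 347493 = (284/7 - 1/7*(-7/17) - (-8)*(-17)/7) + 347493 = (284/7 + 1/17 - 1/7*136) + 347493 = (284/7 + 1/17 - 136/7) + 347493 = 2523/119 + 347493 = 41354190/119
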